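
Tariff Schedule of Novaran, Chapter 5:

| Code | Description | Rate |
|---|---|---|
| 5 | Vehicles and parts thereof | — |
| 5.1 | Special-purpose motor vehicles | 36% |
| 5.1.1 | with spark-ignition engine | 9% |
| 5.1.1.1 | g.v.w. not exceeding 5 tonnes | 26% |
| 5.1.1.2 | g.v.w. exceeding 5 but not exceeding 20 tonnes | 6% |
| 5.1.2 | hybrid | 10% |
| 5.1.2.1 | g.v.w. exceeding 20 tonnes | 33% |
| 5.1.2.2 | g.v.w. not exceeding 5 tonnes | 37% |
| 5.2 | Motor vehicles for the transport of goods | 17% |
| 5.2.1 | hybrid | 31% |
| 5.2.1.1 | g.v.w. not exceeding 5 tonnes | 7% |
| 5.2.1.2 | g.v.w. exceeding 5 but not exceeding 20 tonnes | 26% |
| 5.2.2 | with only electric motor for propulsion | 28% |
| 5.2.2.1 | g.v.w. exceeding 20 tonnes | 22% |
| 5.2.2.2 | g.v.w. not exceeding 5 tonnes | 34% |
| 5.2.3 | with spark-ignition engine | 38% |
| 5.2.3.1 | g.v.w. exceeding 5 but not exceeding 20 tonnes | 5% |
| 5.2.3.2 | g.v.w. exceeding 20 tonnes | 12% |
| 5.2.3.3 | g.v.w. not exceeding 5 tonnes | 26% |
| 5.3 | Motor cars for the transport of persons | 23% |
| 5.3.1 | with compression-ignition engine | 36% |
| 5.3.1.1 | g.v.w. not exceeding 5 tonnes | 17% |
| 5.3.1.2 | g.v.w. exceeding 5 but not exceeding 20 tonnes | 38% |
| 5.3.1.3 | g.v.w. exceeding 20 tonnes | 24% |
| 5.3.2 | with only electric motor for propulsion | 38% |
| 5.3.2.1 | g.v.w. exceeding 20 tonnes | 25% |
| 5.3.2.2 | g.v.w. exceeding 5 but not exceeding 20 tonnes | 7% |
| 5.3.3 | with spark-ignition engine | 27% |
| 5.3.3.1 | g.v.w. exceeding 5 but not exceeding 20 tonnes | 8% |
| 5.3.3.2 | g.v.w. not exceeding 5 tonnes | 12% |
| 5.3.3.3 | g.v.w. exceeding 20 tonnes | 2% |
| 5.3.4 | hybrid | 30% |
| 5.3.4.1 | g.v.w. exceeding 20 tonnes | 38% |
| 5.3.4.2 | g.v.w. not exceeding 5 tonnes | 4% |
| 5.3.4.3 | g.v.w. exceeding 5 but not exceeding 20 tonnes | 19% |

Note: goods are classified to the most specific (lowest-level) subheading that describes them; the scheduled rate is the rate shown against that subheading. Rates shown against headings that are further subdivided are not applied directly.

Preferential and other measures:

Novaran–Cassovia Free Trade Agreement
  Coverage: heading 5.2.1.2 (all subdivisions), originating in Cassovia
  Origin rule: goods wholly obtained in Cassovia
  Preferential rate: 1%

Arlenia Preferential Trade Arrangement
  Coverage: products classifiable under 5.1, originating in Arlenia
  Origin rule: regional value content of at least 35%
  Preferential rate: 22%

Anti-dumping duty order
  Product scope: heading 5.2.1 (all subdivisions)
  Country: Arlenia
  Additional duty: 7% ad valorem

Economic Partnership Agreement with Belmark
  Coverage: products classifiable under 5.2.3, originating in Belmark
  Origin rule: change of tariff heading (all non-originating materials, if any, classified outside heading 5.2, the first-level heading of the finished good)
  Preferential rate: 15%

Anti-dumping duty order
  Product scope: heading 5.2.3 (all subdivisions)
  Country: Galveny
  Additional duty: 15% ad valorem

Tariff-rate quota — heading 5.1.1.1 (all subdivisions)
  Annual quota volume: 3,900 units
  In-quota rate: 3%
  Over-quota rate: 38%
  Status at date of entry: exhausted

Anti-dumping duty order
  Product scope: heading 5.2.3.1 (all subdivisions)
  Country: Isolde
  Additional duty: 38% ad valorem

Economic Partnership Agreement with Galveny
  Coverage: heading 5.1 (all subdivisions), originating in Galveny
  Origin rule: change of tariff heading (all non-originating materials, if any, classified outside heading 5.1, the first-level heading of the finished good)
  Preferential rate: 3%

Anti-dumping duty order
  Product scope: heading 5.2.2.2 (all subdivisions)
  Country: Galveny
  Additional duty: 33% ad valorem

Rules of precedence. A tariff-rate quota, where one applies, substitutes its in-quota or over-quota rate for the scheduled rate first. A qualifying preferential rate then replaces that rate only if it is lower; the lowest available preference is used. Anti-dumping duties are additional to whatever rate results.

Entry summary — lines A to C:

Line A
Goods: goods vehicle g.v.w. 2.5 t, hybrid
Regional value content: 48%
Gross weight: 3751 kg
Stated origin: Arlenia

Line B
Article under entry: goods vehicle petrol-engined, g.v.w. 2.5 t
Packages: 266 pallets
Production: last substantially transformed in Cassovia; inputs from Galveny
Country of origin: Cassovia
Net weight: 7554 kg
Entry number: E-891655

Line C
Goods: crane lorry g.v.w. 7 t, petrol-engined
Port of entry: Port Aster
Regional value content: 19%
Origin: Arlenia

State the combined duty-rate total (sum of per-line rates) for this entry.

46%

Line A: goods vehicle → 5.2; hybrid → 5.2.1; g.v.w. 2.5 t → 5.2.1.1. Scheduled 7%. Arlenia agreement on 5.1: 5.2.1.1 not covered; anti-dumping (Arlenia, 5.2.1): +7%; total 7% + 7% = 14%. → 14%.
Line B: goods vehicle → 5.2; petrol-engined → 5.2.3; g.v.w. 2.5 t → 5.2.3.3. Scheduled 26%. Cassovia agreement on 5.2.1.2: 5.2.3.3 not covered. → 26%.
Line C: crane lorry → 5.1; petrol-engined → 5.1.1; g.v.w. 7 t → 5.1.1.2. Scheduled 6%. Arlenia agreement on 5.1: RVC < 35%. → 6%.
Sum: 14% + 26% + 6% = 46%.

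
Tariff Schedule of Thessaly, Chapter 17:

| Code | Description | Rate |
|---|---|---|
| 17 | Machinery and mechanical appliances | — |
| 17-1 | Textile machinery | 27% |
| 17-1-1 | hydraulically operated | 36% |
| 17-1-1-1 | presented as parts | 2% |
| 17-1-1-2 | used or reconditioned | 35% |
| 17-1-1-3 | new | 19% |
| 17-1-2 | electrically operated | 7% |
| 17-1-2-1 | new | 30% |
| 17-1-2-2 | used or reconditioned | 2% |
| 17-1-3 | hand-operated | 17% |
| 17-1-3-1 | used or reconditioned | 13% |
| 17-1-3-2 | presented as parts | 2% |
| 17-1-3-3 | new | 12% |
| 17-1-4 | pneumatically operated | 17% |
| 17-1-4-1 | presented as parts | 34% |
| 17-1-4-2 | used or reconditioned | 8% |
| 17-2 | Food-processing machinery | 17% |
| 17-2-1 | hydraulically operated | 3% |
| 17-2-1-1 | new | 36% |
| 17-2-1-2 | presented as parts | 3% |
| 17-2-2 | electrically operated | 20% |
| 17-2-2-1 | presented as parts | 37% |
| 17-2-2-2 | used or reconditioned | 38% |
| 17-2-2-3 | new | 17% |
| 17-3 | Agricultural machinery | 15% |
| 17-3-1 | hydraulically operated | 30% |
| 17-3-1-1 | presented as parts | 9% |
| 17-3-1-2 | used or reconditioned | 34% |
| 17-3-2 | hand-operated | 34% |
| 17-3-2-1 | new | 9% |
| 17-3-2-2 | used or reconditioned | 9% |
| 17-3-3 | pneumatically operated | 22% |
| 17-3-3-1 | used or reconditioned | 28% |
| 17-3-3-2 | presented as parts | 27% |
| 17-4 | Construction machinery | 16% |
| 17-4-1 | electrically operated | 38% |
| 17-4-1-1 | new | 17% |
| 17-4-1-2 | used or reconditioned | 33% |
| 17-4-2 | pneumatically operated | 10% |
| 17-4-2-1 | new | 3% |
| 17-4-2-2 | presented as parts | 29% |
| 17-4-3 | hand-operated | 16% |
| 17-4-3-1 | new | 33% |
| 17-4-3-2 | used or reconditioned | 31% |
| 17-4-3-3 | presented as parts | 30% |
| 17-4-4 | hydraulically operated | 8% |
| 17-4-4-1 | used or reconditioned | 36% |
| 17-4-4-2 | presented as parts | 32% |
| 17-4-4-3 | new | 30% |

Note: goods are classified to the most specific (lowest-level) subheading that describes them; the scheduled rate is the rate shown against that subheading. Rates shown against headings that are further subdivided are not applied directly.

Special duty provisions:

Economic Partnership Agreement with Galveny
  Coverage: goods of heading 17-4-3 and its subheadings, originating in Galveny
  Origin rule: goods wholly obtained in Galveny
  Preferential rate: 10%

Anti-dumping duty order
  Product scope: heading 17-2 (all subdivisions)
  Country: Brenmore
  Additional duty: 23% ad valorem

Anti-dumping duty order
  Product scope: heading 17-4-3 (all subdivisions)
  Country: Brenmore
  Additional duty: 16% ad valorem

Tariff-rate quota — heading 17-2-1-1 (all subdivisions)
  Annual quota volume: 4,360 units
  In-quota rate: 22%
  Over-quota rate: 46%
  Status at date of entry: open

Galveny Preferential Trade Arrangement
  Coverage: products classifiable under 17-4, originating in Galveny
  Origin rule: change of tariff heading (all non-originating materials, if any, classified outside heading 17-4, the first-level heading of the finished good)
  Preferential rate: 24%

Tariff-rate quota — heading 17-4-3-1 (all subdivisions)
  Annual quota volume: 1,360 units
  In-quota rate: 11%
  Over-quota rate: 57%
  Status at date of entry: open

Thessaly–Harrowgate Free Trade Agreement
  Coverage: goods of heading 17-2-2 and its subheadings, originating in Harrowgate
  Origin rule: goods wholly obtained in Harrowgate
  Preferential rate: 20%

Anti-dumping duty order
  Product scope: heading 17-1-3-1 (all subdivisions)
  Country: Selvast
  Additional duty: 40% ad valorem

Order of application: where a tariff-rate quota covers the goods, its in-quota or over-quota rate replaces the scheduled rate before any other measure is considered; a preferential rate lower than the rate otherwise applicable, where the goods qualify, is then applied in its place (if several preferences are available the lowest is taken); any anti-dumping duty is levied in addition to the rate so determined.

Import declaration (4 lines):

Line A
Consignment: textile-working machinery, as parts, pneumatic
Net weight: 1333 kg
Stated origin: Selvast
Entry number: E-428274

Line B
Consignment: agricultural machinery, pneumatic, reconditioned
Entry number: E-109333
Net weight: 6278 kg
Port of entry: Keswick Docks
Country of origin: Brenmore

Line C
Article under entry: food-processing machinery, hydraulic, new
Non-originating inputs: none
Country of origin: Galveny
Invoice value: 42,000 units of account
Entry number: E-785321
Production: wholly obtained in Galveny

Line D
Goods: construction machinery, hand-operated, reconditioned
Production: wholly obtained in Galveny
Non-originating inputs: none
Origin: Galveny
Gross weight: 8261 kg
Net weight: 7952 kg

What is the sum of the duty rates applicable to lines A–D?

94%

Line A: textile-working → 17-1; pneumatic → 17-1-4; as parts → 17-1-4-1. Scheduled 34%. No special measure applies. → 34%.
Line B: agricultural → 17-3; pneumatic → 17-3-3; reconditioned → 17-3-3-1. Scheduled 28%. No special measure applies. → 28%.
Line C: food-processing → 17-2; hydraulic → 17-2-1; new → 17-2-1-1. Scheduled 36%. quota on 17-2-1-1 open → in-quota 22%; Galveny agreement on 17-4-3: 17-2-1-1 not covered; Galveny agreement on 17-4: 17-2-1-1 not covered. → 22%.
Line D: construction → 17-4; hand-operated → 17-4-3; reconditioned → 17-4-3-2. Scheduled 31%. Galveny agreement on 17-4-3: wholly obtained → 10% available; Galveny agreement on 17-4: CTH met → 24% available; preferential 10%. → 10%.
Sum: 34% + 28% + 22% + 10% = 94%.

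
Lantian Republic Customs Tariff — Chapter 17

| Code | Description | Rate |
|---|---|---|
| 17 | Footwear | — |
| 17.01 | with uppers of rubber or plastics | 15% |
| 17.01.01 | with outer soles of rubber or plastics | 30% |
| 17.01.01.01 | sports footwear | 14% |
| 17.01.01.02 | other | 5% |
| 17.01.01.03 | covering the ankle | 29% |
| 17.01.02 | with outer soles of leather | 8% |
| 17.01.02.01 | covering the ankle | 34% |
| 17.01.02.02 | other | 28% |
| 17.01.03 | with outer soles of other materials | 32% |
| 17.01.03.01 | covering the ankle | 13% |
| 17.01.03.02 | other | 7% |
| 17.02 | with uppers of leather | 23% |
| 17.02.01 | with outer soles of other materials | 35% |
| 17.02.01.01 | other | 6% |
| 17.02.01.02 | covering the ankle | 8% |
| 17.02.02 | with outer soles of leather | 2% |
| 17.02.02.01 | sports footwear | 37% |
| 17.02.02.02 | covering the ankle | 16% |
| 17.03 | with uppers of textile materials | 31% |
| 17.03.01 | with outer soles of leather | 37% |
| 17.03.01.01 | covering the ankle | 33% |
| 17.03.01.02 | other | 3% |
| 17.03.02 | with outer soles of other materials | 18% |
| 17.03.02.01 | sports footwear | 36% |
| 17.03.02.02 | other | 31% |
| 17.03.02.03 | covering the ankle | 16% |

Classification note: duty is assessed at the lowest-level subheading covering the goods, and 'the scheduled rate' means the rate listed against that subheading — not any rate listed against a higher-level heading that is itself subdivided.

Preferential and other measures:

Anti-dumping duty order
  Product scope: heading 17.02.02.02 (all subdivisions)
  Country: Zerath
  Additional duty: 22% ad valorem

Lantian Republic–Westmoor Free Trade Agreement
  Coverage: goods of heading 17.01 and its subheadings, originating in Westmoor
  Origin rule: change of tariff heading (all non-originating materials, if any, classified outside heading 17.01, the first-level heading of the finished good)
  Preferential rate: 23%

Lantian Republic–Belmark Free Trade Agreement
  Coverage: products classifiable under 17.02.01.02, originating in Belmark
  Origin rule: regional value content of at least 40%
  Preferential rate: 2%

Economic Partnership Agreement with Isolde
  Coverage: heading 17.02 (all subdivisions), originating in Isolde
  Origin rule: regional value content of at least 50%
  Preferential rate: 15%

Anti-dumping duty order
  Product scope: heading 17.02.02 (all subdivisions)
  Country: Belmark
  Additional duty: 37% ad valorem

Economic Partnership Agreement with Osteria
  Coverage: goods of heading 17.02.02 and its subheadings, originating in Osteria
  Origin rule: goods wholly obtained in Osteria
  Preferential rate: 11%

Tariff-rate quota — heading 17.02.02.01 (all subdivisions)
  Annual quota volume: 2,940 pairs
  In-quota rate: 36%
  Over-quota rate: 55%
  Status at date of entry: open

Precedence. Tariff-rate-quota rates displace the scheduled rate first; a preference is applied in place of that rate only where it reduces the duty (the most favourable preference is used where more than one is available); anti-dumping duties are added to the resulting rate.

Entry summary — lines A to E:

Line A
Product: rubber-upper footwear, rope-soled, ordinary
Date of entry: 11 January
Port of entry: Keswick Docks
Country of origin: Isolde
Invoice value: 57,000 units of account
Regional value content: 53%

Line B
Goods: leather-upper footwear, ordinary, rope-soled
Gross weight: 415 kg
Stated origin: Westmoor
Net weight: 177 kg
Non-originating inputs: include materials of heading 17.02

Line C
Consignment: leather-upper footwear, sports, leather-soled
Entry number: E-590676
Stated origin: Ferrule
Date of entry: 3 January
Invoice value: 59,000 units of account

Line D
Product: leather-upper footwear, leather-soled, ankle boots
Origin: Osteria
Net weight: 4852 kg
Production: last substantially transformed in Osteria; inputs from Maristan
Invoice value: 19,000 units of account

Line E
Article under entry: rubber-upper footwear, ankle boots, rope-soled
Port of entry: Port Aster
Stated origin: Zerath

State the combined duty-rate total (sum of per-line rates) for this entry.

78%

Line A: rubber-upper → 17.01; rope-soled → 17.01.03; ordinary → 17.01.03.02. Scheduled 7%. Isolde agreement on 17.02: 17.01.03.02 not covered. → 7%.
Line B: leather-upper → 17.02; rope-soled → 17.02.01; ordinary → 17.02.01.01. Scheduled 6%. Westmoor agreement on 17.01: 17.02.01.01 not covered. → 6%.
Line C: leather-upper → 17.02; leather-soled → 17.02.02; sports → 17.02.02.01. Scheduled 37%. quota on 17.02.02.01 open → in-quota 36%. → 36%.
Line D: leather-upper → 17.02; leather-soled → 17.02.02; ankle boots → 17.02.02.02. Scheduled 16%. Osteria agreement on 17.02.02: not wholly obtained. → 16%.
Line E: rubber-upper → 17.01; rope-soled → 17.01.03; ankle boots → 17.01.03.01. Scheduled 13%. No special measure applies. → 13%.
Sum: 7% + 6% + 36% + 16% + 13% = 78%.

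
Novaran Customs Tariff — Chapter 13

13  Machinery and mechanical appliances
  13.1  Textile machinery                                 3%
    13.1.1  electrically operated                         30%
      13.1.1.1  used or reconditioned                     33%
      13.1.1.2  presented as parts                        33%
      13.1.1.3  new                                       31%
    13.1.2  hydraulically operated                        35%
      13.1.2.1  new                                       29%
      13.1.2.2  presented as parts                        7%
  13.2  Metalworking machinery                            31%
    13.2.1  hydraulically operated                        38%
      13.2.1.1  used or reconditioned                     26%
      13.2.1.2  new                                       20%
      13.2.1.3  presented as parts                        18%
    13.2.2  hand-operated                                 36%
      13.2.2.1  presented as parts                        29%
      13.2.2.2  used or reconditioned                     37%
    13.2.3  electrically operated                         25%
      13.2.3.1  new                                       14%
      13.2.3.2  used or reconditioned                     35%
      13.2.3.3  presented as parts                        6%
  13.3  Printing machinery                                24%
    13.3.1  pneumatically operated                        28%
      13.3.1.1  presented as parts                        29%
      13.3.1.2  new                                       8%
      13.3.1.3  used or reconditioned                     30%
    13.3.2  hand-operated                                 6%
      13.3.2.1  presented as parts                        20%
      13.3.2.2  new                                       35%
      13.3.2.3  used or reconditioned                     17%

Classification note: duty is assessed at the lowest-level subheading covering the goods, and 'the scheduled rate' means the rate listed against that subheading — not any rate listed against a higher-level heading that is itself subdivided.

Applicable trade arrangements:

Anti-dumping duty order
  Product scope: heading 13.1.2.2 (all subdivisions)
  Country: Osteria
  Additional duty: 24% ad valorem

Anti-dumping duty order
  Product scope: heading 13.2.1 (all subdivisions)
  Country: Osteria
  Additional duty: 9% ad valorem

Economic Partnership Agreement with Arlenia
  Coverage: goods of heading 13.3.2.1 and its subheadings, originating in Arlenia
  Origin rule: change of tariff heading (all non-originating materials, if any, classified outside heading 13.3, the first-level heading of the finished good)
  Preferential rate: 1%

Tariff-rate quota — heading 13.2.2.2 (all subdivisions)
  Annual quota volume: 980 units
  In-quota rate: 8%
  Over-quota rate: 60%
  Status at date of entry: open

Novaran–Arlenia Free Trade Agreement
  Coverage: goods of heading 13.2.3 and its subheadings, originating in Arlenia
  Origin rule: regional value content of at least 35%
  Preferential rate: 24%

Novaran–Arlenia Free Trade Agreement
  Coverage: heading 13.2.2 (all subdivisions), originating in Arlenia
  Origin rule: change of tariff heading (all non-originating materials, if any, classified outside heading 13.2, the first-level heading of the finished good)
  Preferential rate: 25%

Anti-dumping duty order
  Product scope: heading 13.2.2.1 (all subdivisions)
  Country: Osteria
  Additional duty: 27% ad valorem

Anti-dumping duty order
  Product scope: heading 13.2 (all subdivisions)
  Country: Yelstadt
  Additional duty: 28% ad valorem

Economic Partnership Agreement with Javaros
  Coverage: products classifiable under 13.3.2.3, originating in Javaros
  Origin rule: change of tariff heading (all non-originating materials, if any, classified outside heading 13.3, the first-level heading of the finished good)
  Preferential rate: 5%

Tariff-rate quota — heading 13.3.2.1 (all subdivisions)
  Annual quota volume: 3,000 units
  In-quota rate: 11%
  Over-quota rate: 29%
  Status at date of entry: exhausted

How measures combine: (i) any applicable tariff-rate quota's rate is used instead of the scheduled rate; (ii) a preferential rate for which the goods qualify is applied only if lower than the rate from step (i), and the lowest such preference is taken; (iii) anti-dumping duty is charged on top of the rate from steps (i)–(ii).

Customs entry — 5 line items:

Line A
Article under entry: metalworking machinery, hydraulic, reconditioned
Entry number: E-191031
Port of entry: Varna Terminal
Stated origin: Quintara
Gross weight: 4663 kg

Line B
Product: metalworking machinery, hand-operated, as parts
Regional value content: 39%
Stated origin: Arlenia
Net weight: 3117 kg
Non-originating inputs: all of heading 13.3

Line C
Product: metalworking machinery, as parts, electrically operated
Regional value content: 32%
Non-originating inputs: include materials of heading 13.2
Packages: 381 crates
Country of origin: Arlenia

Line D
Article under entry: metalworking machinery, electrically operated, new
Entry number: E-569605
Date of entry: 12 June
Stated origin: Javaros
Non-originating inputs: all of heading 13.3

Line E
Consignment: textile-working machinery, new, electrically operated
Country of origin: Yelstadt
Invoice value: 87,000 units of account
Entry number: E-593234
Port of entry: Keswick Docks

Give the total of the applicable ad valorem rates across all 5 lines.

102%

Line A: metalworking → 13.2; hydraulic → 13.2.1; reconditioned → 13.2.1.1. Scheduled 26%. No special measure applies. → 26%.
Line B: metalworking → 13.2; hand-operated → 13.2.2; as parts → 13.2.2.1. Scheduled 29%. Arlenia agreement on 13.3.2.1: 13.2.2.1 not covered; Arlenia agreement on 13.2.3: 13.2.2.1 not covered; Arlenia agreement on 13.2.2: CTH met → 25% available; preferential 25%. → 25%.
Line C: metalworking → 13.2; electrically operated → 13.2.3; as parts → 13.2.3.3. Scheduled 6%. Arlenia agreement on 13.3.2.1: 13.2.3.3 not covered; Arlenia agreement on 13.2.3: RVC < 35%; Arlenia agreement on 13.2.2: 13.2.3.3 not covered. → 6%.
Line D: metalworking → 13.2; electrically operated → 13.2.3; new → 13.2.3.1. Scheduled 14%. Javaros agreement on 13.3.2.3: 13.2.3.1 not covered. → 14%.
Line E: textile-working → 13.1; electrically operated → 13.1.1; new → 13.1.1.3. Scheduled 31%. No special measure applies. → 31%.
Sum: 26% + 25% + 6% + 14% + 31% = 102%.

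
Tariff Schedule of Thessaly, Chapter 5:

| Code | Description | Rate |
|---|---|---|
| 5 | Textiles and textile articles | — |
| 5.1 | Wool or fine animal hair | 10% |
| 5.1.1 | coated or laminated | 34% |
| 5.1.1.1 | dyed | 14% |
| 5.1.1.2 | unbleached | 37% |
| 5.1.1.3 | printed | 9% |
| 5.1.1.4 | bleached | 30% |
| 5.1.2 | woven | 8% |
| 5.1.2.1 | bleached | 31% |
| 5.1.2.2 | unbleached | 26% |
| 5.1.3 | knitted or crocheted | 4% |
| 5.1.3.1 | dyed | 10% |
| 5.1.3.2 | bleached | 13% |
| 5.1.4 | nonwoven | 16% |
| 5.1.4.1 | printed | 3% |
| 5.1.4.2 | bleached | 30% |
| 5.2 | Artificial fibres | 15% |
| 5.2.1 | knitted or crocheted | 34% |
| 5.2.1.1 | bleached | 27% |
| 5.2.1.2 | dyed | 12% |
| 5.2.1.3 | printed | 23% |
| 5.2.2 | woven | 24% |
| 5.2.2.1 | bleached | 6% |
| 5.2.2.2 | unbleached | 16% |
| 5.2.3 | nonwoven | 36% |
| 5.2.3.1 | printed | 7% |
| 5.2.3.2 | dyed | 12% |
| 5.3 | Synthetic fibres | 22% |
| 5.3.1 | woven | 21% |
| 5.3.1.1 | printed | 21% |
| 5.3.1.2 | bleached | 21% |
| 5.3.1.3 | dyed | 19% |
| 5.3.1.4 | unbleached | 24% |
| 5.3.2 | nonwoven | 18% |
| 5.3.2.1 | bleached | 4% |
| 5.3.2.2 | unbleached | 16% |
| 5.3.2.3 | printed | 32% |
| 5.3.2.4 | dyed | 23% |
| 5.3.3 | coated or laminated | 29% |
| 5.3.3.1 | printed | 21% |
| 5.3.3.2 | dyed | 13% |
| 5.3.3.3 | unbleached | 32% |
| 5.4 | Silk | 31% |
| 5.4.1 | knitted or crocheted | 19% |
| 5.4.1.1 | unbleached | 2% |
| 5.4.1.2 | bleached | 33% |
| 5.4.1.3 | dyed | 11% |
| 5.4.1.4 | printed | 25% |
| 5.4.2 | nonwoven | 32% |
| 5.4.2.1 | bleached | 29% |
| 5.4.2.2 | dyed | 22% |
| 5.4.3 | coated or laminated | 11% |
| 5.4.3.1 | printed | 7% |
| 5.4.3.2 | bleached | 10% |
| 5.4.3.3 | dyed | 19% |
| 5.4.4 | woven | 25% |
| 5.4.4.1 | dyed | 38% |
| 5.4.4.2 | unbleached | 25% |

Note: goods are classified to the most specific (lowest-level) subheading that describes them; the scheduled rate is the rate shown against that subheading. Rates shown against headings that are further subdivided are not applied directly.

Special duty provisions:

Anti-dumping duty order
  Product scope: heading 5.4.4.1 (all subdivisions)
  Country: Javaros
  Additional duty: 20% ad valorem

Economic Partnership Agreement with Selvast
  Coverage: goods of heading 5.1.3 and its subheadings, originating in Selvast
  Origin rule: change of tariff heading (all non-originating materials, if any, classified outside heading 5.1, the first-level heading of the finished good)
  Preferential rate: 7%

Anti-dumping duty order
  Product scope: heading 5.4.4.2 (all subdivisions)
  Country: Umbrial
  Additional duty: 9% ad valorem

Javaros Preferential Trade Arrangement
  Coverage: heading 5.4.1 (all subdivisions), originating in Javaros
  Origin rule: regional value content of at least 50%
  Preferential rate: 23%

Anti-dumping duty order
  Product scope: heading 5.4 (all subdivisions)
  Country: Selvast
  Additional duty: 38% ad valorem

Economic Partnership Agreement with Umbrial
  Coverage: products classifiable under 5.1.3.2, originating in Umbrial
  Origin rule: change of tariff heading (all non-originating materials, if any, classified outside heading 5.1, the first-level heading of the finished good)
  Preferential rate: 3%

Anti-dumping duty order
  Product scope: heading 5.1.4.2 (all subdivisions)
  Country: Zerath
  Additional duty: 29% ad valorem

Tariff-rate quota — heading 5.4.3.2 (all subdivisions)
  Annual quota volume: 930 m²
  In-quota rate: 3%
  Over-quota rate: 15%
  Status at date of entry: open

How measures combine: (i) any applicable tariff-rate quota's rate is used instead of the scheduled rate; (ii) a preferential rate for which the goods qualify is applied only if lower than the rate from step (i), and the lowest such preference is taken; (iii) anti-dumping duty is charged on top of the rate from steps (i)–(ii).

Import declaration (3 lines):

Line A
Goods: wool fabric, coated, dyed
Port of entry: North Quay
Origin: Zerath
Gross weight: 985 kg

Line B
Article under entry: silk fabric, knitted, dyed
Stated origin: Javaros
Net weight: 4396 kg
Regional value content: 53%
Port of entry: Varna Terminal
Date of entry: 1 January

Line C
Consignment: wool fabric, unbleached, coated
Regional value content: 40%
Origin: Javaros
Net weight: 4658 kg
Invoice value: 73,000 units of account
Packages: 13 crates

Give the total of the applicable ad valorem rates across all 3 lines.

Line A: wool → 5.1; coated → 5.1.1; dyed → 5.1.1.1. Scheduled 14%. No special measure applies. → 14%.
Line B: silk → 5.4; knitted → 5.4.1; dyed → 5.4.1.3. Scheduled 11%. Javaros agreement on 5.4.1: RVC ≥ 50% → 23% available; preference 23% not lower than 11% → no reduction. → 11%.
Line C: wool → 5.1; coated → 5.1.1; unbleached → 5.1.1.2. Scheduled 37%. Javaros agreement on 5.4.1: 5.1.1.2 not covered. → 37%.
Sum: 14% + 11% + 37% = 62%.

62%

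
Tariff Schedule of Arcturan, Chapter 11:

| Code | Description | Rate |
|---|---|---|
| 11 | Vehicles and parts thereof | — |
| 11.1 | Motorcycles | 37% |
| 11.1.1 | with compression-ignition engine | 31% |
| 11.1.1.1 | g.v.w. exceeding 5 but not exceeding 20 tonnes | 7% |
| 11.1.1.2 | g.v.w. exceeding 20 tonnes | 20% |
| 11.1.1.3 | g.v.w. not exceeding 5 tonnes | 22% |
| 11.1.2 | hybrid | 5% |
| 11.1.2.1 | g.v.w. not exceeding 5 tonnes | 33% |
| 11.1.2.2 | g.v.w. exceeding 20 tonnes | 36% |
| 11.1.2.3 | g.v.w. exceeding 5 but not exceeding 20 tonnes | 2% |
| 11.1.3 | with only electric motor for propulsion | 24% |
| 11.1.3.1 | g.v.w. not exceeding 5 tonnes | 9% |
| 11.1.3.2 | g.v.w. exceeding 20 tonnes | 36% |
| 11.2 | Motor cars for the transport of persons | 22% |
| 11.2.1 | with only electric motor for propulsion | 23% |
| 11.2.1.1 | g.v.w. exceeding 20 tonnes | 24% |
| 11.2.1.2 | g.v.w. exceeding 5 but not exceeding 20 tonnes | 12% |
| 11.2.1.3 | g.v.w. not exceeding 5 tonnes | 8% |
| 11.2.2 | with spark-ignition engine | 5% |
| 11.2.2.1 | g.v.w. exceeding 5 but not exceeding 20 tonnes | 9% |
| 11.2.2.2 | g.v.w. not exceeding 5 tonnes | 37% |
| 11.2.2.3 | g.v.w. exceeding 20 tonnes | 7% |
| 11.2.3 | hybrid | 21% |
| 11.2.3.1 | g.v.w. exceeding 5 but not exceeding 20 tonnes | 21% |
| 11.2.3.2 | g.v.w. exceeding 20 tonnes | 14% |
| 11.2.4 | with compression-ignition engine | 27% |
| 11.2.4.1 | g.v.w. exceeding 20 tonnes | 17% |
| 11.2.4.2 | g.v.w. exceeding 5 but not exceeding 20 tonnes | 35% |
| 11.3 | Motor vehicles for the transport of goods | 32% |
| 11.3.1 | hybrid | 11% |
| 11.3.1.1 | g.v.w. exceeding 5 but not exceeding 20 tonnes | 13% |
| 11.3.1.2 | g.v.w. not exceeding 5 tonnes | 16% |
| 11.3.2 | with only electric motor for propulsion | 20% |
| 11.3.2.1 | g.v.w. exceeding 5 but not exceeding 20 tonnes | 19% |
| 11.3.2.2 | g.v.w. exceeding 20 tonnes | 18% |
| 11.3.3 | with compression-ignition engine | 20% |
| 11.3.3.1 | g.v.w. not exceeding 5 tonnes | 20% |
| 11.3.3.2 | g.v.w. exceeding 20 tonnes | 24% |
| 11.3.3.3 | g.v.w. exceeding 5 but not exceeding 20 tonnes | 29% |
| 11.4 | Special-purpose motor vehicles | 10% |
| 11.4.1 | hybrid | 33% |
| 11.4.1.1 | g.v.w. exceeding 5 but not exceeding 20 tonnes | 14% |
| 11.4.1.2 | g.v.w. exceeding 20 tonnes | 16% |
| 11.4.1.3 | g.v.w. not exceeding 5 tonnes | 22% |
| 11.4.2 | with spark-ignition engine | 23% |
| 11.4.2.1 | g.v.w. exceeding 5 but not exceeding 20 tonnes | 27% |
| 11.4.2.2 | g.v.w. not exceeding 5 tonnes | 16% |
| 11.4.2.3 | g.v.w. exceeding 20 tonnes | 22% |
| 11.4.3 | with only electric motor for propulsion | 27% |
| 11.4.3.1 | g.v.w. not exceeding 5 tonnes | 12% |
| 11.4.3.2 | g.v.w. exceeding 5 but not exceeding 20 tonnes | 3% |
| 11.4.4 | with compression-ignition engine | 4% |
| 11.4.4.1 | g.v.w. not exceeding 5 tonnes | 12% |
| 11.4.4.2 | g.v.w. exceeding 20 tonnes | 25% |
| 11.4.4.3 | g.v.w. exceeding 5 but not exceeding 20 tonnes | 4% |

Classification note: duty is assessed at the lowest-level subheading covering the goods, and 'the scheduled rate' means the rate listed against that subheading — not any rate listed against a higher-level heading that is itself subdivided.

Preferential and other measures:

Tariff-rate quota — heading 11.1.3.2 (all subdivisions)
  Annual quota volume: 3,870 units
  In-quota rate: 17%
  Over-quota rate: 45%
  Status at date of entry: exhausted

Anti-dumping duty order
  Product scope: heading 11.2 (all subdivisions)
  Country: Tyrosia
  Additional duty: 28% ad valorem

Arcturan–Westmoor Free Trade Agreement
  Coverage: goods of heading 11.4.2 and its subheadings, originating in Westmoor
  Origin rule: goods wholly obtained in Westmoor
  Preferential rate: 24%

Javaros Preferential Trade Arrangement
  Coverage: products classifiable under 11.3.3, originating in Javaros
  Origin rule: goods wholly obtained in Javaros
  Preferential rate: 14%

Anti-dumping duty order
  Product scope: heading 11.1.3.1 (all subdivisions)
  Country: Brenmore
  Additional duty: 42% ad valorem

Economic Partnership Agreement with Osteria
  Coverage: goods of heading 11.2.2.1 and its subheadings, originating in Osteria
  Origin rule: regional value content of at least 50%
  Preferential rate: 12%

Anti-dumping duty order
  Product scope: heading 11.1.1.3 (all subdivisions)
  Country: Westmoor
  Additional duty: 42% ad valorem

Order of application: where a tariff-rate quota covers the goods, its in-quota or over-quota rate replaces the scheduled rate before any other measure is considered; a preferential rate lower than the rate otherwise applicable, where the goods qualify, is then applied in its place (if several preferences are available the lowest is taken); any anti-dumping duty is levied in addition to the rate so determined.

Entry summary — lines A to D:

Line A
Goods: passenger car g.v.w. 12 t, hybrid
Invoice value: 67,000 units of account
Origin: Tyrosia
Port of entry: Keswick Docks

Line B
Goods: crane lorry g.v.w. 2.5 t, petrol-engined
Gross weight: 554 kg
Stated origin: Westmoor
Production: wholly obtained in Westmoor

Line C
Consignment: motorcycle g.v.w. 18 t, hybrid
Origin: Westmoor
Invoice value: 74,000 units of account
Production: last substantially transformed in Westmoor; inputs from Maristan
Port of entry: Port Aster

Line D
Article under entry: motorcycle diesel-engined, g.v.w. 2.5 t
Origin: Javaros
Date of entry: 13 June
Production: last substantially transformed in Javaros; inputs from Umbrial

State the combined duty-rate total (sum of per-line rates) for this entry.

89%

Line A: passenger car → 11.2; hybrid → 11.2.3; g.v.w. 12 t → 11.2.3.1. Scheduled 21%. anti-dumping (Tyrosia, 11.2): +28%; total 21% + 28% = 49%. → 49%.
Line B: crane lorry → 11.4; petrol-engined → 11.4.2; g.v.w. 2.5 t → 11.4.2.2. Scheduled 16%. Westmoor agreement on 11.4.2: wholly obtained → 24% available; preference 24% not lower than 16% → no reduction. → 16%.
Line C: motorcycle → 11.1; hybrid → 11.1.2; g.v.w. 18 t → 11.1.2.3. Scheduled 2%. Westmoor agreement on 11.4.2: 11.1.2.3 not covered. → 2%.
Line D: motorcycle → 11.1; diesel-engined → 11.1.1; g.v.w. 2.5 t → 11.1.1.3. Scheduled 22%. Javaros agreement on 11.3.3: 11.1.1.3 not covered. → 22%.
Sum: 49% + 16% + 2% + 22% = 89%.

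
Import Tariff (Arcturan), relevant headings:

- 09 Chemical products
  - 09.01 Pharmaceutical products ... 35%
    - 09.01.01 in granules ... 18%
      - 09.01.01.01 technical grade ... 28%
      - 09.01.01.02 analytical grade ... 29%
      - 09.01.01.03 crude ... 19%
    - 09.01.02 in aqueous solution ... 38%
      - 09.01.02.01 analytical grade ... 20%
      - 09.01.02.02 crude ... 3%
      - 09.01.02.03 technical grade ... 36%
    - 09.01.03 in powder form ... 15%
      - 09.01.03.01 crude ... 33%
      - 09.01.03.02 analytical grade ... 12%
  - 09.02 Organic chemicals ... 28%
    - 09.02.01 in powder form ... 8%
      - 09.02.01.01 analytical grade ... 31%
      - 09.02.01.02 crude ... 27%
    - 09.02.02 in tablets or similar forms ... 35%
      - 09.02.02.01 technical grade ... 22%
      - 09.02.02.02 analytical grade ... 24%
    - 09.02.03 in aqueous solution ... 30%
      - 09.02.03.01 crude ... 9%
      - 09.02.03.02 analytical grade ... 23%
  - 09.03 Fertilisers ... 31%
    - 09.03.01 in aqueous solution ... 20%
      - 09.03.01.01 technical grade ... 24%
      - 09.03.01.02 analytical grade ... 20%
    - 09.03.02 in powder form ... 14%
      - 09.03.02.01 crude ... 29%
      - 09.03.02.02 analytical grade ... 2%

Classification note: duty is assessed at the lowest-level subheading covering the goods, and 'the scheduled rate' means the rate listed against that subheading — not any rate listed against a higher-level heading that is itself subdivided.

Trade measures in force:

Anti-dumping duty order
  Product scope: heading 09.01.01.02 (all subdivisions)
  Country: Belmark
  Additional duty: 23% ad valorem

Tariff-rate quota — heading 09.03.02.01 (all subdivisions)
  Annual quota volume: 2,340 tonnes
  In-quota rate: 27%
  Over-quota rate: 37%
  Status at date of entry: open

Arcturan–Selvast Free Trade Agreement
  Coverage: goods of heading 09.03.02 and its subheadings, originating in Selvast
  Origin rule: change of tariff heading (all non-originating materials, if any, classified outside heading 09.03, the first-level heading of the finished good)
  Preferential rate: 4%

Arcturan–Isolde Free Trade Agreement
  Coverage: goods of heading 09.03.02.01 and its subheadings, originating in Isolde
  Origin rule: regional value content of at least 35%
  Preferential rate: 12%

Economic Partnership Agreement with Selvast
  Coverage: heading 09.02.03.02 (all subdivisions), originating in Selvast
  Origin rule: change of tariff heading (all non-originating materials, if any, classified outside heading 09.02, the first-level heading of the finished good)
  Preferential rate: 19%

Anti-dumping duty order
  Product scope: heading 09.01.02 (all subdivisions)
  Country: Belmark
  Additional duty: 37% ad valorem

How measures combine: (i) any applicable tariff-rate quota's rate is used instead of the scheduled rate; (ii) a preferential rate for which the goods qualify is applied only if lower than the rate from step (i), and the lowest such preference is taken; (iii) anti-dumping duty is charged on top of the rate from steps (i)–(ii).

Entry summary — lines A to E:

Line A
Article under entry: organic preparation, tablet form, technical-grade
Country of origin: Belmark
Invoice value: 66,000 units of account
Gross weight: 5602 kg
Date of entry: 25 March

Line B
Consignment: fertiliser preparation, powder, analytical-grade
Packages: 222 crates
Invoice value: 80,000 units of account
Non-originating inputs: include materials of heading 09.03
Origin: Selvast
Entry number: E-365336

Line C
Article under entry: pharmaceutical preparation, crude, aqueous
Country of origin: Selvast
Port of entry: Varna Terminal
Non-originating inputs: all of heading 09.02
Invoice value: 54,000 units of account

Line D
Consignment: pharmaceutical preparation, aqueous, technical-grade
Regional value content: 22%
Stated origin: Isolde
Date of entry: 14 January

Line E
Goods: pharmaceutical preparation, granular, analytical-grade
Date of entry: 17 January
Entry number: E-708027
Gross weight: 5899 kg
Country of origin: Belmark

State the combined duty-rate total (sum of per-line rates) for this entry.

Line A: organic → 09.02; tablet form → 09.02.02; technical-grade → 09.02.02.01. Scheduled 22%. No special measure applies. → 22%.
Line B: fertiliser → 09.03; powder → 09.03.02; analytical-grade → 09.03.02.02. Scheduled 2%. Selvast agreement on 09.03.02: CTH not met; Selvast agreement on 09.02.03.02: 09.03.02.02 not covered. → 2%.
Line C: pharmaceutical → 09.01; aqueous → 09.01.02; crude → 09.01.02.02. Scheduled 3%. Selvast agreement on 09.03.02: 09.01.02.02 not covered; Selvast agreement on 09.02.03.02: 09.01.02.02 not covered. → 3%.
Line D: pharmaceutical → 09.01; aqueous → 09.01.02; technical-grade → 09.01.02.03. Scheduled 36%. Isolde agreement on 09.03.02.01: 09.01.02.03 not covered. → 36%.
Line E: pharmaceutical → 09.01; granular → 09.01.01; analytical-grade → 09.01.01.02. Scheduled 29%. anti-dumping (Belmark, 09.01.01.02): +23%; total 29% + 23% = 52%. → 52%.
Sum: 22% + 2% + 3% + 36% + 52% = 115%.

115%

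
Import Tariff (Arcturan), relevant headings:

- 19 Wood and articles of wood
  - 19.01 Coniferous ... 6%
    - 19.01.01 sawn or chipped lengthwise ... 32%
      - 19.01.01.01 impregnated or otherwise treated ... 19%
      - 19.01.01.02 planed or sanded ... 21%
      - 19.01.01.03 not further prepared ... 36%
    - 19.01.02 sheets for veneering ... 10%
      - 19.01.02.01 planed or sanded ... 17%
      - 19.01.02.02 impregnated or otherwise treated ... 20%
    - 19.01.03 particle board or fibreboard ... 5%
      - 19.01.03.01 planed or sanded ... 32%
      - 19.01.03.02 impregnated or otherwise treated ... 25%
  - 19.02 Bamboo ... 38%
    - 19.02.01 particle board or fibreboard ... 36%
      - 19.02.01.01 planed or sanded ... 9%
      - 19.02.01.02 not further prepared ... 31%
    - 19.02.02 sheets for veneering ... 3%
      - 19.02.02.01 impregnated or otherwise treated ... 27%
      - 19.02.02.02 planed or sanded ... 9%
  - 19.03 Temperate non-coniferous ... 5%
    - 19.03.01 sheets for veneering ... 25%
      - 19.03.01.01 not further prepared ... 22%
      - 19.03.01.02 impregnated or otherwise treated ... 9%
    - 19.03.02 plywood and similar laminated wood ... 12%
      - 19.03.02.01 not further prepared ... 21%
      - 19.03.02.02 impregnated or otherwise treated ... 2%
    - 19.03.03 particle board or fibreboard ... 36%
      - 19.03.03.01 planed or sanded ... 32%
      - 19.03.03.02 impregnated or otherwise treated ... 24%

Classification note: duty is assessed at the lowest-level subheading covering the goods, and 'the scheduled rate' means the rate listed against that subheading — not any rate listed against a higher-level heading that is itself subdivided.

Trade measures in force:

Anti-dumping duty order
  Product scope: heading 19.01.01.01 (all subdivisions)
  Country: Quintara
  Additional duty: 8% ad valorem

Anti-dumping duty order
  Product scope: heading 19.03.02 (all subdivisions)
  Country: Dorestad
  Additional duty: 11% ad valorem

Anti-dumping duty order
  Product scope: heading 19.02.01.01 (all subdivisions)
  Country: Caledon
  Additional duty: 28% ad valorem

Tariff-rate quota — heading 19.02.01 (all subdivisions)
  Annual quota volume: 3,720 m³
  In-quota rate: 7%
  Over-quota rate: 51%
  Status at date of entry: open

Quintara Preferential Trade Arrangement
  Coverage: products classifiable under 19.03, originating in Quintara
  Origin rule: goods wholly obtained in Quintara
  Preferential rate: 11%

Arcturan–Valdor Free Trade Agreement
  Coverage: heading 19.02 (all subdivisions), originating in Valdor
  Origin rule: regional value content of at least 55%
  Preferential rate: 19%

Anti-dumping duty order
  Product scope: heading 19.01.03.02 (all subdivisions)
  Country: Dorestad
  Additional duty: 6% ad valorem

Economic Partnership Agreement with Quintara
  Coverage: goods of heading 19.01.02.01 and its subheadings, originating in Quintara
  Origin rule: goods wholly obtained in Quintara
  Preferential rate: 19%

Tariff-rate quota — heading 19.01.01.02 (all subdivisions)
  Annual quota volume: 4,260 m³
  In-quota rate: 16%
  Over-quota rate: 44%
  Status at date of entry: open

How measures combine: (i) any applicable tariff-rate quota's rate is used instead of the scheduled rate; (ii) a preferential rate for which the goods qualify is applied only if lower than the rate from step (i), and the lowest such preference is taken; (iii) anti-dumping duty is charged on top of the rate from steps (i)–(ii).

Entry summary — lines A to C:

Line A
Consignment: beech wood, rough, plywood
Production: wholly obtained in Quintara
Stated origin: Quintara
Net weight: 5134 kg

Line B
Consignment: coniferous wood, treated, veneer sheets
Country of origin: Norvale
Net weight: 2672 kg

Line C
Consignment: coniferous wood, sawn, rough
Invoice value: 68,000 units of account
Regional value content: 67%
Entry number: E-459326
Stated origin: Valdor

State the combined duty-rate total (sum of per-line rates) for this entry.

67%

Line A: beech → 19.03; plywood → 19.03.02; rough → 19.03.02.01. Scheduled 21%. Quintara agreement on 19.03: wholly obtained → 11% available; Quintara agreement on 19.01.02.01: 19.03.02.01 not covered; preferential 11%. → 11%.
Line B: coniferous → 19.01; veneer sheets → 19.01.02; treated → 19.01.02.02. Scheduled 20%. No special measure applies. → 20%.
Line C: coniferous → 19.01; sawn → 19.01.01; rough → 19.01.01.03. Scheduled 36%. Valdor agreement on 19.02: 19.01.01.03 not covered. → 36%.
Sum: 11% + 20% + 36% = 67%.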